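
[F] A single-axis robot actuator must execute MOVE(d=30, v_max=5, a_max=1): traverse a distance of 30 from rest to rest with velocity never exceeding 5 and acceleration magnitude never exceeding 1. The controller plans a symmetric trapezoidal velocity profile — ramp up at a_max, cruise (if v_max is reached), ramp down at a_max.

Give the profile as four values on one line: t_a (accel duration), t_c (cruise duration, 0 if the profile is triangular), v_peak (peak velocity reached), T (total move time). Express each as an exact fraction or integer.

(v_max)²/a_max = 5²/1 = 25
30 ≥ 25 ⇒ cruise phase
t_a = 5/1 = 5; v_peak = 5
d_cruise = 30 − 25 = 5; t_c = 5/5 = 1
T = 2·5 + 1 = 11

t_a=5 t_c=1 v_peak=5 T=11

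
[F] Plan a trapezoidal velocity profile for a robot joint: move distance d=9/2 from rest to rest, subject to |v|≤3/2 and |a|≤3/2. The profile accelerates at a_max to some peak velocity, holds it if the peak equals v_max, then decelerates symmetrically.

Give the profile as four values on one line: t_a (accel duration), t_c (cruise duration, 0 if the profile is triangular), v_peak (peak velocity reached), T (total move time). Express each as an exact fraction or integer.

vₘ²/aₘ = (3/2)²/(3/2) = 3/2
9/2 ≥ 3/2 ⇒ cruise phase
t_a = (3/2)/(3/2) = 1; v_peak = 3/2
d_cruise = 9/2 − 3/2 = 3; t_c = 3/(3/2) = 2
T = 2·1 + 2 = 4

t_a=1 t_c=2 v_peak=3/2 T=4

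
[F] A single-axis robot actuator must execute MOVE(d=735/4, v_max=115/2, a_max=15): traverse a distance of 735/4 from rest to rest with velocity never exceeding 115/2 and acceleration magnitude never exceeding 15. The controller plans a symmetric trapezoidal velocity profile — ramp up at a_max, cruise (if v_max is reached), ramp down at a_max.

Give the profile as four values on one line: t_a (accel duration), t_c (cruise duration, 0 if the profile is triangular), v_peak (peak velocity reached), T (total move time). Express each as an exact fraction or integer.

v_max²/a_max = (115/2)²/15 = 2645/12
735/4 < 2645/12 ⇒ no cruise
v_peak = √(735/4·15) = √(11025/4) = 105/2
t_a = (105/2)/15 = 7/2; t_c = 0
T = 2·7/2 = 7

t_a=7/2 t_c=0 v_peak=105/2 T=7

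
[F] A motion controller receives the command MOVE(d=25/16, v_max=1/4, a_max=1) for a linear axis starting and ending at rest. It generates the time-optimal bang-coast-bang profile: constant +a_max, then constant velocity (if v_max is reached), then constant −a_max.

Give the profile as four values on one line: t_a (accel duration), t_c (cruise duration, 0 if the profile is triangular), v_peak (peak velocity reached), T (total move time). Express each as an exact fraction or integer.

t_a=1/4 t_c=6 v_peak=1/4 T=13/2

v_max²/a_max = (1/4)²/1 = 1/16
25/16 ≥ 1/16 ⇒ cruise phase
t_a = (1/4)/1 = 1/4; v_peak = 1/4
d_cruise = 25/16 − 1/16 = 3/2; t_c = (3/2)/(1/4) = 6
T = 2·1/4 + 6 = 13/2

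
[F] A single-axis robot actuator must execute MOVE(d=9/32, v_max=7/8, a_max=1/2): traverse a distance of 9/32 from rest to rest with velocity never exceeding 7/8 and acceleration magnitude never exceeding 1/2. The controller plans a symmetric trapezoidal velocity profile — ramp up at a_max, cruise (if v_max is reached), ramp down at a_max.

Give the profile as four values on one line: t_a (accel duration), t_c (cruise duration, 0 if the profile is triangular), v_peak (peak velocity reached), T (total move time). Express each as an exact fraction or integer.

t_a=3/4 t_c=0 v_peak=3/8 T=3/2

v_max²/a_max = (7/8)²/(1/2) = 49/32
9/32 < 49/32 ⇒ no cruise
v_peak = √(9/32·1/2) = √(9/64) = 3/8
t_a = (3/8)/(1/2) = 3/4; t_c = 0
T = 2·3/4 = 3/2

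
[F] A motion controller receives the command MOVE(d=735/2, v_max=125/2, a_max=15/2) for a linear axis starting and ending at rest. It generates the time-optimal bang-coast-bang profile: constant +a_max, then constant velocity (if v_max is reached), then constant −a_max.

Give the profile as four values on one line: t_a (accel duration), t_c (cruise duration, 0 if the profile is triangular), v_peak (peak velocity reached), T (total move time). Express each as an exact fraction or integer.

vₘ²/aₘ = (125/2)²/(15/2) = 3125/6
735/2 < 3125/6 → triangular
v_peak = √(735/2·15/2) = √(11025/4) = 105/2
t_a = (105/2)/(15/2) = 7; t_c = 0
T = 2·7 = 14

t_a=7 t_c=0 v_peak=105/2 T=14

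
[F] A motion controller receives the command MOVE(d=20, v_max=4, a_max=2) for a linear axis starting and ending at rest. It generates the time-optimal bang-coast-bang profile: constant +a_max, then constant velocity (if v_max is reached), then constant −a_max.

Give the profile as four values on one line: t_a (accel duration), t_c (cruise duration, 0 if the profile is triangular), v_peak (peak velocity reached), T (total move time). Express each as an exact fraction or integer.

v_max²/a_max = 4²/2 = 8
20 ≥ 8 ⇒ cruise phase
t_a = 4/2 = 2; v_peak = 4
d_cruise = 20 − 8 = 12; t_c = 12/4 = 3
T = 2·2 + 3 = 7

t_a=2 t_c=3 v_peak=4 T=7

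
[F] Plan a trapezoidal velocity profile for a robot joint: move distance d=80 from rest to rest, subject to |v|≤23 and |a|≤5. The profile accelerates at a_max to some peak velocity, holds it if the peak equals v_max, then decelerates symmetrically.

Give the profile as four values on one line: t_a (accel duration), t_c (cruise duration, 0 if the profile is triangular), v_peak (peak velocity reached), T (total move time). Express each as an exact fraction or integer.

v_max²/a_max = 23²/5 = 529/5
80 < 529/5 ⇒ no cruise
v_peak = √(80·5) = √400 = 20
t_a = 20/5 = 4; t_c = 0
T = 2·4 = 8

t_a=4 t_c=0 v_peak=20 T=8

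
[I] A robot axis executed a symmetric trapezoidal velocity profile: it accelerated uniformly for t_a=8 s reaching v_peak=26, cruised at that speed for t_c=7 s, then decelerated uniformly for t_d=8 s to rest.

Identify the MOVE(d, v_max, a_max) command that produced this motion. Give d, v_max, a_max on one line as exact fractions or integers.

a_max = 26/8 = 13/4
d_a = ½·26·8 = 104; d_c = 26·7 = 182
d = 2·104 + 182 = 390
t_c = 7 > 0 ⇒ limit active, v_max = 26

d=390 v_max=26 a_max=13/4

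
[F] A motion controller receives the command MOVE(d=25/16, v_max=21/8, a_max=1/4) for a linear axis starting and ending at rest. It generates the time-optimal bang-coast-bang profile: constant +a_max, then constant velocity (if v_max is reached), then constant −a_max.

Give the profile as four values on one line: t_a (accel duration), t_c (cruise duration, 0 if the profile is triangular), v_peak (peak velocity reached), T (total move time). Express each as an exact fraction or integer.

(v_max)²/a_max = (21/8)²/(1/4) = 441/16
25/16 < 441/16 ⇒ no cruise
v_peak = √(25/16·1/4) = √(25/64) = 5/8
t_a = (5/8)/(1/4) = 5/2; t_c = 0
T = 2·5/2 = 5

t_a=5/2 t_c=0 v_peak=5/8 T=5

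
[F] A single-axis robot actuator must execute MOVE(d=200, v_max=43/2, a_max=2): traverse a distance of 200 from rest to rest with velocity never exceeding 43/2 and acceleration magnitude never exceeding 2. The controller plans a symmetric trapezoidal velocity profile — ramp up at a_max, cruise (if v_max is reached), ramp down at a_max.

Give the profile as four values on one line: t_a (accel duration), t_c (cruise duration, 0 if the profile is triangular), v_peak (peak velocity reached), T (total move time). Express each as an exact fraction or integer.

vₘ²/aₘ = (43/2)²/2 = 1849/8
200 < 1849/8 ⇒ no cruise
v_peak = √(200·2) = √400 = 20
t_a = 20/2 = 10; t_c = 0
T = 2·10 = 20

t_a=10 t_c=0 v_peak=20 T=20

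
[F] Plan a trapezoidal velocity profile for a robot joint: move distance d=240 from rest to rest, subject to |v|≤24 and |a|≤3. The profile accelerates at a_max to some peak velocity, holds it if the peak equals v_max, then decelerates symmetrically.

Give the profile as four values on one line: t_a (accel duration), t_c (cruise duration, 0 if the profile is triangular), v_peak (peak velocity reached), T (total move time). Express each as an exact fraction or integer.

(v_max)²/a_max = 24²/3 = 192
240 ≥ 192 → trapezoidal
t_a = 24/3 = 8; v_peak = 24
d_cruise = 240 − 192 = 48; t_c = 48/24 = 2
T = 2·8 + 2 = 18

t_a=8 t_c=2 v_peak=24 T=18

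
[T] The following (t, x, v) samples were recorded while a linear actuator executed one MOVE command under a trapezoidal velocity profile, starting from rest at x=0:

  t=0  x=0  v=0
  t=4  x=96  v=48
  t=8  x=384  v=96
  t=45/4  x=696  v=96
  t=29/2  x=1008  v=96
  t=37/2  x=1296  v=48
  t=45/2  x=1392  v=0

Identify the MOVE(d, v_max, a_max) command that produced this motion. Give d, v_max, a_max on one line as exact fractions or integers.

final state: t=45/2, x=1392, v=0 → d = 1392
a_max = (48−0)/(4−0) = 12
max v = 96 over t∈[8,29/2] → v_max = 96
check: 96·(8+13/2) = 1392 ✓

d=1392 v_max=96 a_max=12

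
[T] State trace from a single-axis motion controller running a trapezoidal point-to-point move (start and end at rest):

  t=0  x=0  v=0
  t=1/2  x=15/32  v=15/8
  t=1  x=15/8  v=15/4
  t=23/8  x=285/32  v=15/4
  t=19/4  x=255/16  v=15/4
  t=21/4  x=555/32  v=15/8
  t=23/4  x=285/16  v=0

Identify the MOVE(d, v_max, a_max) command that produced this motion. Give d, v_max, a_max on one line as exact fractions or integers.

final state: t=23/4, x=285/16, v=0 → d = 285/16
a_max = (15/8−0)/(1/2−0) = 15/4
max v = 15/4 over t∈[1,19/4] → v_max = 15/4
check: 15/4·(1+15/4) = 285/16 ✓

d=285/16 v_max=15/4 a_max=15/4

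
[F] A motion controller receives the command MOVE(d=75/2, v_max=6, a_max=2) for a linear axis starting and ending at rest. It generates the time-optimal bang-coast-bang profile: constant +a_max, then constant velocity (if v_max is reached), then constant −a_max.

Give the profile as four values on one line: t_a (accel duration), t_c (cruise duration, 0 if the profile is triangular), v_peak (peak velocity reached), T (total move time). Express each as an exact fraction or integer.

v_max²/a_max = 6²/2 = 18
75/2 ≥ 18 ⇒ cruise phase
t_a = 6/2 = 3; v_peak = 6
d_cruise = 75/2 − 18 = 39/2; t_c = (39/2)/6 = 13/4
T = 2·3 + 13/4 = 37/4

t_a=3 t_c=13/4 v_peak=6 T=37/4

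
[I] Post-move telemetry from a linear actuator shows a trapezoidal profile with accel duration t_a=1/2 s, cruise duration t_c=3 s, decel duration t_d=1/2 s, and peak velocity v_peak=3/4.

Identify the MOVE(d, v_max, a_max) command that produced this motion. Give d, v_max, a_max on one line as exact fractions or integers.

a_max = (3/4)/(1/2) = 3/2
d_a = ½·3/4·1/2 = 3/16; d_c = 3/4·3 = 9/4
d = 2·3/16 + 9/4 = 21/8
t_c = 3 > 0 → v_max = v_peak = 3/4

d=21/8 v_max=3/4 a_max=3/2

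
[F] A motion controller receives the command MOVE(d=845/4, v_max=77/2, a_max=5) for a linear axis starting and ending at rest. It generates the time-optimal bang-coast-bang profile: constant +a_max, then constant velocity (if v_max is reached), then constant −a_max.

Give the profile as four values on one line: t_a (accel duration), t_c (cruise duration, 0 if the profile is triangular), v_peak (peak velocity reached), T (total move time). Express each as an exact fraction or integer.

t_a=13/2 t_c=0 v_peak=65/2 T=13

vₘ²/aₘ = (77/2)²/5 = 5929/20
845/4 < 5929/20 → triangular
v_peak = √(845/4·5) = √(4225/4) = 65/2
t_a = (65/2)/5 = 13/2; t_c = 0
T = 2·13/2 = 13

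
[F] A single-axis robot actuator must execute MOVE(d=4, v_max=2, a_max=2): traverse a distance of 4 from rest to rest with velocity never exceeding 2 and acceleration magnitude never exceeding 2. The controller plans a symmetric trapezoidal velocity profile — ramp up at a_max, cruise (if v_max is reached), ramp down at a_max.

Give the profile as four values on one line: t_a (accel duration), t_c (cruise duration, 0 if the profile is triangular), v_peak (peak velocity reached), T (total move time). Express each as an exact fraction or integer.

t_a=1 t_c=1 v_peak=2 T=3

(v_max)²/a_max = 2²/2 = 2
4 ≥ 2 → trapezoidal
t_a = 2/2 = 1; v_peak = 2
d_cruise = 4 − 2 = 2; t_c = 2/2 = 1
T = 2·1 + 1 = 3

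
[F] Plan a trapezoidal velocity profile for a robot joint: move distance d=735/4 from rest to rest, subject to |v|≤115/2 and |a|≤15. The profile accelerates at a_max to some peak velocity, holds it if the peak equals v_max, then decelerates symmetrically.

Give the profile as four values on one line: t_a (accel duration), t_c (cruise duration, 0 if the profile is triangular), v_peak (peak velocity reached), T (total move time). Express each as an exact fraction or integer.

vₘ²/aₘ = (115/2)²/15 = 2645/12
735/4 < 2645/12 ⇒ no cruise
v_peak = √(735/4·15) = √(11025/4) = 105/2
t_a = (105/2)/15 = 7/2; t_c = 0
T = 2·7/2 = 7

t_a=7/2 t_c=0 v_peak=105/2 T=7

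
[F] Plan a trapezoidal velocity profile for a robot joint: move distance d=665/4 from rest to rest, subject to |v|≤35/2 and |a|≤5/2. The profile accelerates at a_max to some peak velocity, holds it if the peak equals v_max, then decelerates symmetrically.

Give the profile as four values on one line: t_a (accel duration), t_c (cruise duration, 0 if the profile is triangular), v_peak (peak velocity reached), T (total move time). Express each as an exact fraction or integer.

(v_max)²/a_max = (35/2)²/(5/2) = 245/2
665/4 ≥ 245/2 so v_max reached
t_a = (35/2)/(5/2) = 7; v_peak = 35/2
d_cruise = 665/4 − 245/2 = 175/4; t_c = (175/4)/(35/2) = 5/2
T = 2·7 + 5/2 = 33/2

t_a=7 t_c=5/2 v_peak=35/2 T=33/2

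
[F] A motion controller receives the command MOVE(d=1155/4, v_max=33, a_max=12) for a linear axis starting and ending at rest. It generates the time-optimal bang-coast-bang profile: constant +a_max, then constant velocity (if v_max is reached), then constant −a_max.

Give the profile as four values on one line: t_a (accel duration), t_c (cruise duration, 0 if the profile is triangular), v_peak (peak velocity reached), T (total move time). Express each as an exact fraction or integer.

(v_max)²/a_max = 33²/12 = 363/4
1155/4 ≥ 363/4 ⇒ cruise phase
t_a = 33/12 = 11/4; v_peak = 33
d_cruise = 1155/4 − 363/4 = 198; t_c = 198/33 = 6
T = 2·11/4 + 6 = 23/2

t_a=11/4 t_c=6 v_peak=33 T=23/2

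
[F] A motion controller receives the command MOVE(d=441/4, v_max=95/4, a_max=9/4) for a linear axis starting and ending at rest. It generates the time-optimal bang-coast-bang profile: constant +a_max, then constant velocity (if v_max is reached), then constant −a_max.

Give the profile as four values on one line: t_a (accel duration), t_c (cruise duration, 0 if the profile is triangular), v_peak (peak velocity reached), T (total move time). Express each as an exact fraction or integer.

t_a=7 t_c=0 v_peak=63/4 T=14

(v_max)²/a_max = (95/4)²/(9/4) = 9025/36
441/4 < 9025/36 ⇒ no cruise
v_peak = √(441/4·9/4) = √(3969/16) = 63/4
t_a = (63/4)/(9/4) = 7; t_c = 0
T = 2·7 = 14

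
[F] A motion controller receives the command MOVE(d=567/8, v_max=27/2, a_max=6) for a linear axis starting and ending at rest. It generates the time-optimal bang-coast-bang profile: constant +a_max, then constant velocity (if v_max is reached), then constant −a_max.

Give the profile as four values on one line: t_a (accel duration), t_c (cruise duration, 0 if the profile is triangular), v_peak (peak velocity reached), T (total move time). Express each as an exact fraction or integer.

t_a=9/4 t_c=3 v_peak=27/2 T=15/2

(v_max)²/a_max = (27/2)²/6 = 243/8
567/8 ≥ 243/8 ⇒ cruise phase
t_a = (27/2)/6 = 9/4; v_peak = 27/2
d_cruise = 567/8 − 243/8 = 81/2; t_c = (81/2)/(27/2) = 3
T = 2·9/4 + 3 = 15/2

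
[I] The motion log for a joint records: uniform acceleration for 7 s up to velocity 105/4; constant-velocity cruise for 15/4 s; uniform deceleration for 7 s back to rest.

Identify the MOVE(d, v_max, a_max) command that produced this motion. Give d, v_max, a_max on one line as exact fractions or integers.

d=4515/16 v_max=105/4 a_max=15/4

a_max = (105/4)/7 = 15/4
d_a = ½·105/4·7 = 735/8; d_c = 105/4·15/4 = 1575/16
d = 2·735/8 + 1575/16 = 4515/16
t_c = 15/4 > 0 so v_max = 105/4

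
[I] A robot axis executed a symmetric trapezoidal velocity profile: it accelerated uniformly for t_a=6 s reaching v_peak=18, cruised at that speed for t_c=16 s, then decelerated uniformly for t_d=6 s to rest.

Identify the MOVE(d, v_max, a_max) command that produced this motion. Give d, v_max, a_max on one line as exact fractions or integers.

d=396 v_max=18 a_max=3

a_max = 18/6 = 3
d_a = ½·18·6 = 54; d_c = 18·16 = 288
d = 2·54 + 288 = 396
t_c = 16 > 0 so v_max = 18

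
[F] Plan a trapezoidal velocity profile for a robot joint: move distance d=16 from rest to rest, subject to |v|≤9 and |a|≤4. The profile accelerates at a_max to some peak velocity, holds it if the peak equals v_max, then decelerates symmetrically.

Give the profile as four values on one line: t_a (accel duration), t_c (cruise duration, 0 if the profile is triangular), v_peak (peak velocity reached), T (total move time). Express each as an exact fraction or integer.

v_max²/a_max = 9²/4 = 81/4
16 < 81/4 ⇒ no cruise
v_peak = √(16·4) = √64 = 8
t_a = 8/4 = 2; t_c = 0
T = 2·2 = 4

t_a=2 t_c=0 v_peak=8 T=4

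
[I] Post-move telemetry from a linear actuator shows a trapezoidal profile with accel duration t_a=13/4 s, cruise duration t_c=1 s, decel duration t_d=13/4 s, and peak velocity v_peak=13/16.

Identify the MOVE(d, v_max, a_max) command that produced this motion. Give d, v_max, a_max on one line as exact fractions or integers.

d=221/64 v_max=13/16 a_max=1/4

a_max = (13/16)/(13/4) = 1/4
d_a = ½·13/16·13/4 = 169/128; d_c = 13/16·1 = 13/16
d = 2·169/128 + 13/16 = 221/64
t_c = 1 > 0 → v_max = v_peak = 13/16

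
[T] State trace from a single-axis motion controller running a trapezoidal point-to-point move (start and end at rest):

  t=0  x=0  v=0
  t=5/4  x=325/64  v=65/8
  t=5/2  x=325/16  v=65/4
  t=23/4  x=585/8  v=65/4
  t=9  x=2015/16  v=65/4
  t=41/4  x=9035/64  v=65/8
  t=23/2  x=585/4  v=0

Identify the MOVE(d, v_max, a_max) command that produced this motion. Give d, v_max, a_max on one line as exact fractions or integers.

final state: t=23/2, x=585/4, v=0 → d = 585/4
a_max = (65/8−0)/(5/4−0) = 13/2
max v = 65/4 over t∈[5/2,9] → v_max = 65/4
check: 65/4·(5/2+13/2) = 585/4 ✓

d=585/4 v_max=65/4 a_max=13/2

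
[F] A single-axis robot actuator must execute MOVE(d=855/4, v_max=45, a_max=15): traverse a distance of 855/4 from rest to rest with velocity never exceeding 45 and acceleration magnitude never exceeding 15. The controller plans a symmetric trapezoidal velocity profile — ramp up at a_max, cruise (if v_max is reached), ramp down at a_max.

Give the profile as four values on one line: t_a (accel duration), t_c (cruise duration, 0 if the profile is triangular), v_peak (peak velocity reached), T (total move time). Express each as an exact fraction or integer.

t_a=3 t_c=7/4 v_peak=45 T=31/4

(v_max)²/a_max = 45²/15 = 135
855/4 ≥ 135 → trapezoidal
t_a = 45/15 = 3; v_peak = 45
d_cruise = 855/4 − 135 = 315/4; t_c = (315/4)/45 = 7/4
T = 2·3 + 7/4 = 31/4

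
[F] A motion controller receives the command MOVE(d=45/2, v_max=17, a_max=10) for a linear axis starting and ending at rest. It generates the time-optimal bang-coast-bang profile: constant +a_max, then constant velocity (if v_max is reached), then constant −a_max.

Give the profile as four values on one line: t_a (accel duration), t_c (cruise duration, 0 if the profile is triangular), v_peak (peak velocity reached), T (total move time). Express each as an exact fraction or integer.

v_max²/a_max = 17²/10 = 289/10
45/2 < 289/10 so t_c = 0
v_peak = √(45/2·10) = √225 = 15
t_a = 15/10 = 3/2; t_c = 0
T = 2·3/2 = 3

t_a=3/2 t_c=0 v_peak=15 T=3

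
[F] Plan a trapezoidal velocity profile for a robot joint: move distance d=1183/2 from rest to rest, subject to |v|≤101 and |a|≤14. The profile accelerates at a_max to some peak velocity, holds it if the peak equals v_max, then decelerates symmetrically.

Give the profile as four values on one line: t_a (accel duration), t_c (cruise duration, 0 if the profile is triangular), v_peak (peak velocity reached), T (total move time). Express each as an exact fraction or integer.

t_a=13/2 t_c=0 v_peak=91 T=13

(v_max)²/a_max = 101²/14 = 10201/14
1183/2 < 10201/14 so t_c = 0
v_peak = √(1183/2·14) = √8281 = 91
t_a = 91/14 = 13/2; t_c = 0
T = 2·13/2 = 13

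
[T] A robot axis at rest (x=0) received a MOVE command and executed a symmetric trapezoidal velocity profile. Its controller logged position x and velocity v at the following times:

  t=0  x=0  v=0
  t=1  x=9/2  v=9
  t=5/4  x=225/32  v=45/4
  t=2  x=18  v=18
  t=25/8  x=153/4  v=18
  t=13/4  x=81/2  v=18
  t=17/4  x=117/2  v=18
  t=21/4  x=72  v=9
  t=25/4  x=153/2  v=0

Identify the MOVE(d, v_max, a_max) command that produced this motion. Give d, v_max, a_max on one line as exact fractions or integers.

final state: t=25/4, x=153/2, v=0 → d = 153/2
a_max = (9−0)/(1−0) = 9
max v = 18 over t∈[2,17/4] → v_max = 18
check: 18·(2+9/4) = 153/2 ✓

d=153/2 v_max=18 a_max=9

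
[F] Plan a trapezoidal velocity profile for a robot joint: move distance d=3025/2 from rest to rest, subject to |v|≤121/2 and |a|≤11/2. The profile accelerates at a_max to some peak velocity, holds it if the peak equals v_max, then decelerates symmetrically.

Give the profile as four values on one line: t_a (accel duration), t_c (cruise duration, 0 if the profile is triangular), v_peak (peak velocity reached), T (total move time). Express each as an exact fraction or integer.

t_a=11 t_c=14 v_peak=121/2 T=36

v_max²/a_max = (121/2)²/(11/2) = 1331/2
3025/2 ≥ 1331/2 ⇒ cruise phase
t_a = (121/2)/(11/2) = 11; v_peak = 121/2
d_cruise = 3025/2 − 1331/2 = 847; t_c = 847/(121/2) = 14
T = 2·11 + 14 = 36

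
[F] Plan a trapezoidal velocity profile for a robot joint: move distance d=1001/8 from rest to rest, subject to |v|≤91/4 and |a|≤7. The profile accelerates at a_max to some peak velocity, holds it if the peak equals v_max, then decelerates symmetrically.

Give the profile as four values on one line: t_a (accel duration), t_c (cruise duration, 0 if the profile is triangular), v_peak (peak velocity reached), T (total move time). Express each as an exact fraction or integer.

t_a=13/4 t_c=9/4 v_peak=91/4 T=35/4

v_max²/a_max = (91/4)²/7 = 1183/16
1001/8 ≥ 1183/16 so v_max reached
t_a = (91/4)/7 = 13/4; v_peak = 91/4
d_cruise = 1001/8 − 1183/16 = 819/16; t_c = (819/16)/(91/4) = 9/4
T = 2·13/4 + 9/4 = 35/4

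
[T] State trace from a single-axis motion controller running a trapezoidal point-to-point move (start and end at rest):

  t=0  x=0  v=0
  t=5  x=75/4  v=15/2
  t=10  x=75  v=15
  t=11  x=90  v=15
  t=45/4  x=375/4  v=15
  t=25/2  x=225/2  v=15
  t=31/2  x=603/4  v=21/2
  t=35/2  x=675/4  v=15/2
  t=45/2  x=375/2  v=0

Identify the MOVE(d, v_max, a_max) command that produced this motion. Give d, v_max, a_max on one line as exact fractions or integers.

d=375/2 v_max=15 a_max=3/2

final state: t=45/2, x=375/2, v=0 → d = 375/2
a_max = (15/2−0)/(5−0) = 3/2
max v = 15 over t∈[10,25/2] → v_max = 15
check: 15·(10+5/2) = 375/2 ✓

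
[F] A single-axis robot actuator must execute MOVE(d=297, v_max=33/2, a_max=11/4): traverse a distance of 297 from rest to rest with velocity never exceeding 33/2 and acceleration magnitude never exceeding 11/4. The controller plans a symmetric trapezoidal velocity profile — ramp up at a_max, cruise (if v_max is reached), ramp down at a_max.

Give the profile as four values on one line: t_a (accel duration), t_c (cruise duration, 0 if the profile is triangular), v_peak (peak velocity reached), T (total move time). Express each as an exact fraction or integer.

t_a=6 t_c=12 v_peak=33/2 T=24

(v_max)²/a_max = (33/2)²/(11/4) = 99
297 ≥ 99 so v_max reached
t_a = (33/2)/(11/4) = 6; v_peak = 33/2
d_cruise = 297 − 99 = 198; t_c = 198/(33/2) = 12
T = 2·6 + 12 = 24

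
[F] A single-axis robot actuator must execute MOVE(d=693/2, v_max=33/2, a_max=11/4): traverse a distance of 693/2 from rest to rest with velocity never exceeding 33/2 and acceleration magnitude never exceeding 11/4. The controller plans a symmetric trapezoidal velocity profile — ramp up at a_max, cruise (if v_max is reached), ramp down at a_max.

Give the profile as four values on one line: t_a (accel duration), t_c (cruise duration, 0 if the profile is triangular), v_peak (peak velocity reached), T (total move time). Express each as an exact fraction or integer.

(v_max)²/a_max = (33/2)²/(11/4) = 99
693/2 ≥ 99 so v_max reached
t_a = (33/2)/(11/4) = 6; v_peak = 33/2
d_cruise = 693/2 − 99 = 495/2; t_c = (495/2)/(33/2) = 15
T = 2·6 + 15 = 27

t_a=6 t_c=15 v_peak=33/2 T=27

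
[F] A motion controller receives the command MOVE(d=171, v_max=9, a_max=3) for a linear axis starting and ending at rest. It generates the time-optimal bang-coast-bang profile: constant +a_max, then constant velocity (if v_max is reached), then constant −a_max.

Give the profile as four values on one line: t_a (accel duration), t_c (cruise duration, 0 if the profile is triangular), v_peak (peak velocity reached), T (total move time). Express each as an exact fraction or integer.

(v_max)²/a_max = 9²/3 = 27
171 ≥ 27 ⇒ cruise phase
t_a = 9/3 = 3; v_peak = 9
d_cruise = 171 − 27 = 144; t_c = 144/9 = 16
T = 2·3 + 16 = 22

t_a=3 t_c=16 v_peak=9 T=22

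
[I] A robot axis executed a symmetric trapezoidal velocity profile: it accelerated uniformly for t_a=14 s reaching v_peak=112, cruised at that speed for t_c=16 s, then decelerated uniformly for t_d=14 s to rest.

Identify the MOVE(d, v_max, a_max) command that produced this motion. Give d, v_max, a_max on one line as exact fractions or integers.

d=3360 v_max=112 a_max=8

a_max = 112/14 = 8
d_a = ½·112·14 = 784; d_c = 112·16 = 1792
d = 2·784 + 1792 = 3360
t_c = 16 > 0 ⇒ limit active, v_max = 112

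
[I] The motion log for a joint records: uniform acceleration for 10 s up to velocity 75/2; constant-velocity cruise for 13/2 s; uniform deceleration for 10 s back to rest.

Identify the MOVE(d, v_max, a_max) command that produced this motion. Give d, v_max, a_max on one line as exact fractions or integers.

d=2475/4 v_max=75/2 a_max=15/4

a_max = (75/2)/10 = 15/4
d_a = ½·75/2·10 = 375/2; d_c = 75/2·13/2 = 975/4
d = 2·375/2 + 975/4 = 2475/4
t_c = 13/2 > 0 ⇒ limit active, v_max = 75/2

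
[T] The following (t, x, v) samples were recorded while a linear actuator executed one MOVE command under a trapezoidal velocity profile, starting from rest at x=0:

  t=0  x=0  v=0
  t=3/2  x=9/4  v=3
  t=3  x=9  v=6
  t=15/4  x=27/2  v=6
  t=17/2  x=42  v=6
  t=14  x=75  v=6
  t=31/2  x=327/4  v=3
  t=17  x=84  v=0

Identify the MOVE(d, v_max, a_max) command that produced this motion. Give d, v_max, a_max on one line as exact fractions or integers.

d=84 v_max=6 a_max=2

final state: t=17, x=84, v=0 → d = 84
a_max = (3−0)/(3/2−0) = 2
max v = 6 over t∈[3,14] → v_max = 6
check: 6·(3+11) = 84 ✓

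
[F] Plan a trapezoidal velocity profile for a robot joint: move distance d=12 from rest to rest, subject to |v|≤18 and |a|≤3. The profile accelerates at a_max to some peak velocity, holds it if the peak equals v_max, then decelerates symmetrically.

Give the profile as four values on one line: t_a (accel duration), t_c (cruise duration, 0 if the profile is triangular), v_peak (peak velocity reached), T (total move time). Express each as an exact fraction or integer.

t_a=2 t_c=0 v_peak=6 T=4

(v_max)²/a_max = 18²/3 = 108
12 < 108 so t_c = 0
v_peak = √(12·3) = √36 = 6
t_a = 6/3 = 2; t_c = 0
T = 2·2 = 4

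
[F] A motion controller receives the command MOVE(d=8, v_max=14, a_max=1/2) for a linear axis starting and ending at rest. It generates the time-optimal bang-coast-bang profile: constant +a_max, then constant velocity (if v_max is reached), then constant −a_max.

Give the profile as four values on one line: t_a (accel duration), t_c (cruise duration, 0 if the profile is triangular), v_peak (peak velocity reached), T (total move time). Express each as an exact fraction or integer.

(v_max)²/a_max = 14²/(1/2) = 392
8 < 392 so t_c = 0
v_peak = √(8·1/2) = √4 = 2
t_a = 2/(1/2) = 4; t_c = 0
T = 2·4 = 8

t_a=4 t_c=0 v_peak=2 T=8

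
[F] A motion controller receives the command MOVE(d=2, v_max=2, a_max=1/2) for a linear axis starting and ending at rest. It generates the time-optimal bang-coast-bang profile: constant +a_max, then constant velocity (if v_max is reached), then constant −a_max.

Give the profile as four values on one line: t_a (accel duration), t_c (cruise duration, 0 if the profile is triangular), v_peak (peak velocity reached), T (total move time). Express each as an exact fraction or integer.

t_a=2 t_c=0 v_peak=1 T=4

vₘ²/aₘ = 2²/(1/2) = 8
2 < 8 → triangular
v_peak = √(2·1/2) = √1 = 1
t_a = 1/(1/2) = 2; t_c = 0
T = 2·2 = 4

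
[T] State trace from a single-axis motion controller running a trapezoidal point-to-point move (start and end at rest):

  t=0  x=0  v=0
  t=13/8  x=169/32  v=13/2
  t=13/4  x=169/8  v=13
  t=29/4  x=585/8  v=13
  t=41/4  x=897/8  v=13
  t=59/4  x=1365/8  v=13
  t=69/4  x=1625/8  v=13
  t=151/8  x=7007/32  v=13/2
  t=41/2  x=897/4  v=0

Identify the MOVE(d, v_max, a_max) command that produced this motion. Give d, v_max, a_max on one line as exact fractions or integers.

final state: t=41/2, x=897/4, v=0 → d = 897/4
a_max = (13/2−0)/(13/8−0) = 4
max v = 13 over t∈[13/4,69/4] → v_max = 13
check: 13·(13/4+14) = 897/4 ✓

d=897/4 v_max=13 a_max=4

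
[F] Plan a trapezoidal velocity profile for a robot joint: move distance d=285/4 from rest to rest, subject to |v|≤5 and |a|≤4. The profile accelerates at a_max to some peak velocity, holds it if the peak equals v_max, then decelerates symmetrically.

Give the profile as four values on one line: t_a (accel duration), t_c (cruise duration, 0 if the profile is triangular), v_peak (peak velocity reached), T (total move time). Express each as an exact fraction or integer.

t_a=5/4 t_c=13 v_peak=5 T=31/2

(v_max)²/a_max = 5²/4 = 25/4
285/4 ≥ 25/4 ⇒ cruise phase
t_a = 5/4; v_peak = 5
d_cruise = 285/4 − 25/4 = 65; t_c = 65/5 = 13
T = 2·5/4 + 13 = 31/2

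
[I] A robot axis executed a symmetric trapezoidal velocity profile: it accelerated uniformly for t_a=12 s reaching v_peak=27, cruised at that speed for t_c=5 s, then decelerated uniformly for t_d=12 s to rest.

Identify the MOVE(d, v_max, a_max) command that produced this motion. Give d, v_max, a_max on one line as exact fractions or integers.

d=459 v_max=27 a_max=9/4

a_max = 27/12 = 9/4
d_a = ½·27·12 = 162; d_c = 27·5 = 135
d = 2·162 + 135 = 459
t_c = 5 > 0 ⇒ limit active, v_max = 27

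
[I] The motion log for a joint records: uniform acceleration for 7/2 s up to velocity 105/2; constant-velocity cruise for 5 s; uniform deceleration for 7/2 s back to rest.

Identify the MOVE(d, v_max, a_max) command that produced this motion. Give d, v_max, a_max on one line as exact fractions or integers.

d=1785/4 v_max=105/2 a_max=15

a_max = (105/2)/(7/2) = 15
d_a = ½·105/2·7/2 = 735/8; d_c = 105/2·5 = 525/2
d = 2·735/8 + 525/2 = 1785/4
t_c = 5 > 0 → v_max = v_peak = 105/2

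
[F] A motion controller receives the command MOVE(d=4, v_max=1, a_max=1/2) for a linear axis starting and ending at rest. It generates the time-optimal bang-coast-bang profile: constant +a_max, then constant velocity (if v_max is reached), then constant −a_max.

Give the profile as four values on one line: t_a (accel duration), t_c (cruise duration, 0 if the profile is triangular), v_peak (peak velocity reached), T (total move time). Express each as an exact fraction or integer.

vₘ²/aₘ = 1²/(1/2) = 2
4 ≥ 2 ⇒ cruise phase
t_a = 1/(1/2) = 2; v_peak = 1
d_cruise = 4 − 2 = 2; t_c = 2/1 = 2
T = 2·2 + 2 = 6

t_a=2 t_c=2 v_peak=1 T=6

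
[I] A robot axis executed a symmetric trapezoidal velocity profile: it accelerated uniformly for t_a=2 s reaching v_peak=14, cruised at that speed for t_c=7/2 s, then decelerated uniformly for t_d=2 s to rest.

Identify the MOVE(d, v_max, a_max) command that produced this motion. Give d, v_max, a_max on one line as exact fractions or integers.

a_max = 14/2 = 7
d_a = ½·14·2 = 14; d_c = 14·7/2 = 49
d = 2·14 + 49 = 77
t_c = 7/2 > 0 so v_max = 14

d=77 v_max=14 a_max=7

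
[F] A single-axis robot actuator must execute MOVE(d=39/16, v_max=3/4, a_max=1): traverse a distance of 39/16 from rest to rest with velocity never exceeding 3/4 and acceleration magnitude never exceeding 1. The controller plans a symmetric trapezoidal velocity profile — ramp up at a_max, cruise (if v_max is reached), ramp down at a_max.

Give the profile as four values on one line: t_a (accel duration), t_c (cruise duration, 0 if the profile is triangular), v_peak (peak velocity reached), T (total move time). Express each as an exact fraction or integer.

t_a=3/4 t_c=5/2 v_peak=3/4 T=4

vₘ²/aₘ = (3/4)²/1 = 9/16
39/16 ≥ 9/16 ⇒ cruise phase
t_a = (3/4)/1 = 3/4; v_peak = 3/4
d_cruise = 39/16 − 9/16 = 15/8; t_c = (15/8)/(3/4) = 5/2
T = 2·3/4 + 5/2 = 4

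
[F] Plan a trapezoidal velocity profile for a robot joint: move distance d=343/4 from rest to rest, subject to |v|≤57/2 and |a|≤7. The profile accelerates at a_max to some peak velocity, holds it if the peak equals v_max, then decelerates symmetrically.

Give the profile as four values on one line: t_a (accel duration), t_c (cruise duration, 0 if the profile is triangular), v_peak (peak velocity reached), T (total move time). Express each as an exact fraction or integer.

v_max²/a_max = (57/2)²/7 = 3249/28
343/4 < 3249/28 → triangular
v_peak = √(343/4·7) = √(2401/4) = 49/2
t_a = (49/2)/7 = 7/2; t_c = 0
T = 2·7/2 = 7

t_a=7/2 t_c=0 v_peak=49/2 T=7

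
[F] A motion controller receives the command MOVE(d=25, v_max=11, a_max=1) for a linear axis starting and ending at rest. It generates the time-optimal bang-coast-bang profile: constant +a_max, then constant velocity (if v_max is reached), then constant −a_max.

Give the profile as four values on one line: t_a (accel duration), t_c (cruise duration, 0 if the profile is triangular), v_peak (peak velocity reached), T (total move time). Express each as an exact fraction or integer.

v_max²/a_max = 11²/1 = 121
25 < 121 → triangular
v_peak = √(25·1) = √25 = 5
t_a = 5/1 = 5; t_c = 0
T = 2·5 = 10

t_a=5 t_c=0 v_peak=5 T=10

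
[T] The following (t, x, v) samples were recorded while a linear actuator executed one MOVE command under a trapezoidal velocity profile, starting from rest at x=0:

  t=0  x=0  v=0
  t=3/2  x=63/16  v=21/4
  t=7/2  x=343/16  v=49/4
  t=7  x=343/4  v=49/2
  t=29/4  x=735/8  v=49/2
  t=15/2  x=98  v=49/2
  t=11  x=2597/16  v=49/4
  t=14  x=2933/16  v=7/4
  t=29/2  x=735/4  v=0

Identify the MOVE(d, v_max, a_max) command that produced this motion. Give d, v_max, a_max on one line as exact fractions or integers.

final state: t=29/2, x=735/4, v=0 → d = 735/4
a_max = (21/4−0)/(3/2−0) = 7/2
max v = 49/2 over t∈[7,15/2] → v_max = 49/2
check: 49/2·(7+1/2) = 735/4 ✓

d=735/4 v_max=49/2 a_max=7/2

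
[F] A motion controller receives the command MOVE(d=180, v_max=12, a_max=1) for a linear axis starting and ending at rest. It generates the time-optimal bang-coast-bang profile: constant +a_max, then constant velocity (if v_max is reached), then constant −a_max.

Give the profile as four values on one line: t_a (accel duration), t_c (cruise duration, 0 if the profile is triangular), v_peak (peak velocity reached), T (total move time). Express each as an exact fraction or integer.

t_a=12 t_c=3 v_peak=12 T=27

vₘ²/aₘ = 12²/1 = 144
180 ≥ 144 so v_max reached
t_a = 12/1 = 12; v_peak = 12
d_cruise = 180 − 144 = 36; t_c = 36/12 = 3
T = 2·12 + 3 = 27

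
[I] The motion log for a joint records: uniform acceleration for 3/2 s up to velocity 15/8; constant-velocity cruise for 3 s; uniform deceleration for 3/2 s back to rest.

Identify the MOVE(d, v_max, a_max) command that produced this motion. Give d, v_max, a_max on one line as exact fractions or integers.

d=135/16 v_max=15/8 a_max=5/4

a_max = (15/8)/(3/2) = 5/4
d_a = ½·15/8·3/2 = 45/32; d_c = 15/8·3 = 45/8
d = 2·45/32 + 45/8 = 135/16
t_c = 3 > 0 so v_max = 15/8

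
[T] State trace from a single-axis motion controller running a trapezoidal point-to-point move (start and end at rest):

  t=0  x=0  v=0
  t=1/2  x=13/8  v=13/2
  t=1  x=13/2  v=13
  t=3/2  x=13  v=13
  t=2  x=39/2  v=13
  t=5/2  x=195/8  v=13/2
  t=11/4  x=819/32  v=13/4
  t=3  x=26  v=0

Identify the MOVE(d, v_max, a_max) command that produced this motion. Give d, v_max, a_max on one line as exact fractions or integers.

d=26 v_max=13 a_max=13

final state: t=3, x=26, v=0 → d = 26
a_max = (13/2−0)/(1/2−0) = 13
max v = 13 over t∈[1,2] → v_max = 13
check: 13·(1+1) = 26 ✓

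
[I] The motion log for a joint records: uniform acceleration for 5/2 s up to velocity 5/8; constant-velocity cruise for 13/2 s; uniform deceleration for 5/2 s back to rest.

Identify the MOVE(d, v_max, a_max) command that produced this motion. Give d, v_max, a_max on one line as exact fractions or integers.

a_max = (5/8)/(5/2) = 1/4
d_a = ½·5/8·5/2 = 25/32; d_c = 5/8·13/2 = 65/16
d = 2·25/32 + 65/16 = 45/8
t_c = 13/2 > 0 ⇒ limit active, v_max = 5/8

d=45/8 v_max=5/8 a_max=1/4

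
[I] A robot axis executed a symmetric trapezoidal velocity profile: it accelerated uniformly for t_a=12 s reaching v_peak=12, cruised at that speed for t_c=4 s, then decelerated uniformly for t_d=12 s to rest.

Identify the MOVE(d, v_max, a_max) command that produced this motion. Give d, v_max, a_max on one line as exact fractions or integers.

a_max = 12/12 = 1
d_a = ½·12·12 = 72; d_c = 12·4 = 48
d = 2·72 + 48 = 192
t_c = 4 > 0 ⇒ limit active, v_max = 12

d=192 v_max=12 a_max=1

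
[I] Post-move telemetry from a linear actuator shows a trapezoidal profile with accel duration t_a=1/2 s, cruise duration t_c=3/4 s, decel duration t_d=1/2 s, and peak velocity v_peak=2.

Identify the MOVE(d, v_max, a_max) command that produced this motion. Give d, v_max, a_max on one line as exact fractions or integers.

d=5/2 v_max=2 a_max=4

a_max = 2/(1/2) = 4
d_a = ½·2·1/2 = 1/2; d_c = 2·3/4 = 3/2
d = 2·1/2 + 3/2 = 5/2
t_c = 3/4 > 0 → v_max = v_peak = 2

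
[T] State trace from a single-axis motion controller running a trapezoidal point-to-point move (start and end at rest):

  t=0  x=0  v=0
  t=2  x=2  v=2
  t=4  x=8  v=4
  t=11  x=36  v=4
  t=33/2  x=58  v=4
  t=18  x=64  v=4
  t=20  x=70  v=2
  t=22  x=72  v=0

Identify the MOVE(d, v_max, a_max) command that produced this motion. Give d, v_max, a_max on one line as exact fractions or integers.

final state: t=22, x=72, v=0 → d = 72
a_max = (2−0)/(2−0) = 1
max v = 4 over t∈[4,18] → v_max = 4
check: 4·(4+14) = 72 ✓

d=72 v_max=4 a_max=1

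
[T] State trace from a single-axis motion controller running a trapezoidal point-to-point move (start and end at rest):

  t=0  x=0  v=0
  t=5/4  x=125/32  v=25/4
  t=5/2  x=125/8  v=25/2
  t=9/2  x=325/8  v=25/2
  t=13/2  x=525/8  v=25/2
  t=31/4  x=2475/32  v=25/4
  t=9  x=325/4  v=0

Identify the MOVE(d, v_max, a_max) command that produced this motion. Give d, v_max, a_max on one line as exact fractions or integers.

final state: t=9, x=325/4, v=0 → d = 325/4
a_max = (25/4−0)/(5/4−0) = 5
max v = 25/2 over t∈[5/2,13/2] → v_max = 25/2
check: 25/2·(5/2+4) = 325/4 ✓

d=325/4 v_max=25/2 a_max=5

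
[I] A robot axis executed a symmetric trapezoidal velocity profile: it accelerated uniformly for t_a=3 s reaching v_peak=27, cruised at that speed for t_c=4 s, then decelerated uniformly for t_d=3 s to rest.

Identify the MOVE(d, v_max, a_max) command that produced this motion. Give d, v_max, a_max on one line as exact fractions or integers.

a_max = 27/3 = 9
d_a = ½·27·3 = 81/2; d_c = 27·4 = 108
d = 2·81/2 + 108 = 189
t_c = 4 > 0 → v_max = v_peak = 27

d=189 v_max=27 a_max=9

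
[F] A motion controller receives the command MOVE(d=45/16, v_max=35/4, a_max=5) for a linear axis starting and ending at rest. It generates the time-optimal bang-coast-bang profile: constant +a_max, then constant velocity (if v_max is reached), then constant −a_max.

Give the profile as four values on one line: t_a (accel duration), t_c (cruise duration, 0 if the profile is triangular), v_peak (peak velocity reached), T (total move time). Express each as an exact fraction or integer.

t_a=3/4 t_c=0 v_peak=15/4 T=3/2

vₘ²/aₘ = (35/4)²/5 = 245/16
45/16 < 245/16 ⇒ no cruise
v_peak = √(45/16·5) = √(225/16) = 15/4
t_a = (15/4)/5 = 3/4; t_c = 0
T = 2·3/4 = 3/2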